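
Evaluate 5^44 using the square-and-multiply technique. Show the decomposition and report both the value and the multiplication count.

Computing 5^44 by squaring (build up from 5^1; each line after the first costs one multiplication):

5^1 = 5
5^2 = (5^1)^2 = 5^2 = 25
5^4 = (5^2)^2 = 25^2 = 625
5^5 = 5 * 5^4 = 5 * 625 = 3125
5^10 = (5^5)^2 = 3125^2 = 9765625
5^11 = 5 * 5^10 = 5 * 9765625 = 48828125
5^22 = (5^11)^2 = 48828125^2 = 2384185791015625
5^44 = (5^22)^2 = 2384185791015625^2 = 5684341886080801486968994140625

Result: 5684341886080801486968994140625
Multiplications needed: 7 (7 lines after 5^1)

5^44 = 5684341886080801486968994140625. Using exponentiation by squaring, this requires 7 multiplications. The key idea: if the exponent is even, square the half-power; if odd, multiply by the base once.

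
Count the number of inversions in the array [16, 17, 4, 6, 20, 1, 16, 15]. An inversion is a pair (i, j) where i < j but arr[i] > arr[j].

Finding inversions in [16, 17, 4, 6, 20, 1, 16, 15]:

(0, 2): arr[0]=16 > arr[2]=4
(0, 3): arr[0]=16 > arr[3]=6
(0, 5): arr[0]=16 > arr[5]=1
(0, 7): arr[0]=16 > arr[7]=15
(1, 2): arr[1]=17 > arr[2]=4
(1, 3): arr[1]=17 > arr[3]=6
(1, 5): arr[1]=17 > arr[5]=1
(1, 6): arr[1]=17 > arr[6]=16
(1, 7): arr[1]=17 > arr[7]=15
(2, 5): arr[2]=4 > arr[5]=1
(3, 5): arr[3]=6 > arr[5]=1
(4, 5): arr[4]=20 > arr[5]=1
(4, 6): arr[4]=20 > arr[6]=16
(4, 7): arr[4]=20 > arr[7]=15
(6, 7): arr[6]=16 > arr[7]=15

Total inversions: 15

The array has 15 inversion(s): (0,2), (0,3), (0,5), (0,7), (1,2), (1,3), (1,5), (1,6), (1,7), (2,5), (3,5), (4,5), (4,6), (4,7), (6,7). Each pair (i,j) satisfies i < j and arr[i] > arr[j].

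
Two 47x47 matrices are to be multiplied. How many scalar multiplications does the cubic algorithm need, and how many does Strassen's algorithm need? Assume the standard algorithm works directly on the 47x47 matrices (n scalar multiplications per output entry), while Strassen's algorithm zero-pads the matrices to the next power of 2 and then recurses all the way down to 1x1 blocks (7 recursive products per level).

Matrix multiplication for 47x47 matrices:

Strassen's algorithm requires power-of-2 dimensions. Pad 47x47 to 64x64 (next power of 2).

Standard algorithm: 47^3 = 103823 multiplications
Strassen's algorithm: 7^(log2(64)) = 7^6 = 117649 multiplications
Difference: 103823 - 117649 = -13826 (Strassen uses MORE here due to padding overhead — for small or just-over-power-of-2 n, padding can outweigh the per-level savings)

Standard: 103823 multiplications (47^3). Strassen: 117649 multiplications (7^6, after padding to 64x64). Strassen reduces 8 recursive multiplications to 7 at each level.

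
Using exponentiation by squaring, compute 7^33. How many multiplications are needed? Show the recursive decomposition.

Computing 7^33 by squaring (build up from 7^1; each line after the first costs one multiplication):

7^1 = 7
7^2 = (7^1)^2 = 7^2 = 49
7^4 = (7^2)^2 = 49^2 = 2401
7^8 = (7^4)^2 = 2401^2 = 5764801
7^16 = (7^8)^2 = 5764801^2 = 33232930569601
7^32 = (7^16)^2 = 33232930569601^2 = 1104427674243920646305299201
7^33 = 7 * 7^32 = 7 * 1104427674243920646305299201 = 7730993719707444524137094407

Result: 7730993719707444524137094407
Multiplications needed: 6 (6 lines after 7^1)

7^33 = 7730993719707444524137094407. Using exponentiation by squaring, this requires 6 multiplications. The key idea: if the exponent is even, square the half-power; if odd, multiply by the base once.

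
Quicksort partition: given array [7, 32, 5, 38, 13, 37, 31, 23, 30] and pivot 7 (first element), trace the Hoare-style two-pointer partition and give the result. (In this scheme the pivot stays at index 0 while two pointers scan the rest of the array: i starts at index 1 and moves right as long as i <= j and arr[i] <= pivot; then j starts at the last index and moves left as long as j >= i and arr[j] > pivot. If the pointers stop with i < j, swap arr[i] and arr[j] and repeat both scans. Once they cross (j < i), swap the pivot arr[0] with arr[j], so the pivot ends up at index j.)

Hoare-style two-pointer partition with pivot = 7:

Initial array: [7, 32, 5, 38, 13, 37, 31, 23, 30]

Pointers start at i = 1, j = 8.
i stops at index 1 (arr[1]=32 > 7), j stops at index 2 (arr[2]=5 <= 7): swap arr[1] and arr[2], array becomes [7, 5, 32, 38, 13, 37, 31, 23, 30]
i ends at 2, j ends at 1: the pointers have crossed (j < i), so scanning stops.

Swap pivot arr[0] with arr[1] to place pivot at position 1: [5, 7, 32, 38, 13, 37, 31, 23, 30]
Pivot position: 1

After partitioning with pivot 7, the array becomes [5, 7, 32, 38, 13, 37, 31, 23, 30]. The pivot is placed at index 1. All elements to the left of the pivot are <= 7, and all elements to the right are > 7.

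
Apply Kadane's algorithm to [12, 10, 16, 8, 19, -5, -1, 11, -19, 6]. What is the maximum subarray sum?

Using Kadane's algorithm on [12, 10, 16, 8, 19, -5, -1, 11, -19, 6]:

Scanning through the array:
Position 1 (value 10): max_ending_here = 22, max_so_far = 22
Position 2 (value 16): max_ending_here = 38, max_so_far = 38
Position 3 (value 8): max_ending_here = 46, max_so_far = 46
Position 4 (value 19): max_ending_here = 65, max_so_far = 65
Position 5 (value -5): max_ending_here = 60, max_so_far = 65
Position 6 (value -1): max_ending_here = 59, max_so_far = 65
Position 7 (value 11): max_ending_here = 70, max_so_far = 70
Position 8 (value -19): max_ending_here = 51, max_so_far = 70
Position 9 (value 6): max_ending_here = 57, max_so_far = 70

Maximum subarray: [12, 10, 16, 8, 19, -5, -1, 11]
Maximum sum: 70

The maximum subarray is [12, 10, 16, 8, 19, -5, -1, 11] with sum 70. This subarray runs from index 0 to index 7.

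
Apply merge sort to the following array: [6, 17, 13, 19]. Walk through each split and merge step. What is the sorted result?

Merge sort trace:

Split: [6, 17, 13, 19] -> [6, 17] and [13, 19]
  Split: [6, 17] -> [6] and [17]
  Merge: [6] + [17] -> [6, 17]
  Split: [13, 19] -> [13] and [19]
  Merge: [13] + [19] -> [13, 19]
Merge: [6, 17] + [13, 19] -> [6, 13, 17, 19]

Final sorted array: [6, 13, 17, 19]

The merge sort proceeds by recursively splitting the array and merging sorted halves.
After all merges, the sorted array is [6, 13, 17, 19].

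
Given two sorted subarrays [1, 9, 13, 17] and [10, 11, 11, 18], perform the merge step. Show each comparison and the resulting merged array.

Merging process:

Compare 1 vs 10: take 1 from left. Merged: [1]
Compare 9 vs 10: take 9 from left. Merged: [1, 9]
Compare 13 vs 10: take 10 from right. Merged: [1, 9, 10]
Compare 13 vs 11: take 11 from right. Merged: [1, 9, 10, 11]
Compare 13 vs 11: take 11 from right. Merged: [1, 9, 10, 11, 11]
Compare 13 vs 18: take 13 from left. Merged: [1, 9, 10, 11, 11, 13]
Compare 17 vs 18: take 17 from left. Merged: [1, 9, 10, 11, 11, 13, 17]
Append remaining from right: [18]. Merged: [1, 9, 10, 11, 11, 13, 17, 18]

Final merged array: [1, 9, 10, 11, 11, 13, 17, 18]
Total comparisons: 7

The merged array is [1, 9, 10, 11, 11, 13, 17, 18], requiring 7 comparisons. The merge step runs in O(n) time where n is the total number of elements.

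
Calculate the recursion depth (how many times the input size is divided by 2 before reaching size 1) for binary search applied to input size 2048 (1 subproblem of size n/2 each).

For divide and conquer with division factor 2:

Problem sizes at each level:
Level 0: 2048
Level 1: 1024
Level 2: 512
Level 3: 256
Level 4: 128
Level 5: 64
Level 6: 32
Level 7: 16
Level 8: 8
Level 9: 4
Level 10: 2
Level 11: 1

The root is level 0 and the size-1 base case is level 11 (the tree spans levels 0 through 11, i.e. 12 levels counting the root), so the depth is the number of divisions: log_2(2048) = 11

The recursion tree depth is log_2(2048) = 11. At each level, the problem size is divided by 2, so it takes 11 divisions to reduce to a base case of size 1. The algorithm makes 1 recursive call at each level.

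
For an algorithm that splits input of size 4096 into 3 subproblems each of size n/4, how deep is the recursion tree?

For divide and conquer with division factor 4:

Problem sizes at each level:
Level 0: 4096
Level 1: 1024
Level 2: 256
Level 3: 64
Level 4: 16
Level 5: 4
Level 6: 1

The root is level 0 and the size-1 base case is level 6 (the tree spans levels 0 through 6, i.e. 7 levels counting the root), so the depth is the number of divisions: log_4(4096) = 6

The recursion tree depth is log_4(4096) = 6. At each level, the problem size is divided by 4, so it takes 6 divisions to reduce to a base case of size 1. The algorithm makes 3 recursive calls at each level.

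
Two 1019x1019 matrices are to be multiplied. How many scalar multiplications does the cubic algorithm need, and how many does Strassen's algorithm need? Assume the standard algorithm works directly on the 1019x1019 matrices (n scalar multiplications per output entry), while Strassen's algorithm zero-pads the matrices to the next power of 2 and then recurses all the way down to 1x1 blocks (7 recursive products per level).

Matrix multiplication for 1019x1019 matrices:

Strassen's algorithm requires power-of-2 dimensions. Pad 1019x1019 to 1024x1024 (next power of 2).

Standard algorithm: 1019^3 = 1058089859 multiplications
Strassen's algorithm: 7^(log2(1024)) = 7^10 = 282475249 multiplications
Savings: 1058089859 - 282475249 = 775614610 multiplications

Standard: 1058089859 multiplications (1019^3). Strassen: 282475249 multiplications (7^10, after padding to 1024x1024). Strassen reduces 8 recursive multiplications to 7 at each level.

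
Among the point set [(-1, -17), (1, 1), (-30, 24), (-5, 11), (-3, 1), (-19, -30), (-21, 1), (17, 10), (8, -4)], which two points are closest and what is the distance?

Computing all pairwise distances among 9 points:

d((-1, -17), (1, 1)) = 18.1108
d((-1, -17), (-30, 24)) = 50.2195
d((-1, -17), (-5, 11)) = 28.2843
d((-1, -17), (-3, 1)) = 18.1108
d((-1, -17), (-19, -30)) = 22.2036
d((-1, -17), (-21, 1)) = 26.9072
d((-1, -17), (17, 10)) = 32.45
d((-1, -17), (8, -4)) = 15.8114
d((1, 1), (-30, 24)) = 38.6005
d((1, 1), (-5, 11)) = 11.6619
d((1, 1), (-3, 1)) = 4.0 <-- minimum
d((1, 1), (-19, -30)) = 36.8917
d((1, 1), (-21, 1)) = 22.0
d((1, 1), (17, 10)) = 18.3576
d((1, 1), (8, -4)) = 8.6023
d((-30, 24), (-5, 11)) = 28.178
d((-30, 24), (-3, 1)) = 35.4683
d((-30, 24), (-19, -30)) = 55.109
d((-30, 24), (-21, 1)) = 24.6982
d((-30, 24), (17, 10)) = 49.0408
d((-30, 24), (8, -4)) = 47.2017
d((-5, 11), (-3, 1)) = 10.198
d((-5, 11), (-19, -30)) = 43.3244
d((-5, 11), (-21, 1)) = 18.868
d((-5, 11), (17, 10)) = 22.0227
d((-5, 11), (8, -4)) = 19.8494
d((-3, 1), (-19, -30)) = 34.8855
d((-3, 1), (-21, 1)) = 18.0
d((-3, 1), (17, 10)) = 21.9317
d((-3, 1), (8, -4)) = 12.083
d((-19, -30), (-21, 1)) = 31.0644
d((-19, -30), (17, 10)) = 53.8145
d((-19, -30), (8, -4)) = 37.4833
d((-21, 1), (17, 10)) = 39.0512
d((-21, 1), (8, -4)) = 29.4279
d((17, 10), (8, -4)) = 16.6433

Closest pair: (1, 1) and (-3, 1) with distance 4.0

The closest pair is (1, 1) and (-3, 1) with Euclidean distance 4.0. For 9 points, brute-force pairwise comparison is shown above. For large n, the divide-and-conquer algorithm (sort by x, recurse on halves, check the dividing strip) achieves O(n log n).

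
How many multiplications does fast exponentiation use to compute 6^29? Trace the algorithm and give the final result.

Computing 6^29 by squaring (build up from 6^1; each line after the first costs one multiplication):

6^1 = 6
6^2 = (6^1)^2 = 6^2 = 36
6^3 = 6 * 6^2 = 6 * 36 = 216
6^6 = (6^3)^2 = 216^2 = 46656
6^7 = 6 * 6^6 = 6 * 46656 = 279936
6^14 = (6^7)^2 = 279936^2 = 78364164096
6^28 = (6^14)^2 = 78364164096^2 = 6140942214464815497216
6^29 = 6 * 6^28 = 6 * 6140942214464815497216 = 36845653286788892983296

Result: 36845653286788892983296
Multiplications needed: 7 (7 lines after 6^1)

6^29 = 36845653286788892983296. Using exponentiation by squaring, this requires 7 multiplications. The key idea: if the exponent is even, square the half-power; if odd, multiply by the base once.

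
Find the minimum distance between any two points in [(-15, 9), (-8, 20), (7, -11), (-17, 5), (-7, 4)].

Computing all pairwise distances among 5 points:

d((-15, 9), (-8, 20)) = 13.0384
d((-15, 9), (7, -11)) = 29.7321
d((-15, 9), (-17, 5)) = 4.4721 <-- minimum
d((-15, 9), (-7, 4)) = 9.434
d((-8, 20), (7, -11)) = 34.4384
d((-8, 20), (-17, 5)) = 17.4929
d((-8, 20), (-7, 4)) = 16.0312
d((7, -11), (-17, 5)) = 28.8444
d((7, -11), (-7, 4)) = 20.5183
d((-17, 5), (-7, 4)) = 10.0499

Closest pair: (-15, 9) and (-17, 5) with distance 4.4721

The closest pair is (-15, 9) and (-17, 5) with Euclidean distance 4.4721. For 5 points, brute-force pairwise comparison is shown above. For large n, the divide-and-conquer algorithm (sort by x, recurse on halves, check the dividing strip) achieves O(n log n).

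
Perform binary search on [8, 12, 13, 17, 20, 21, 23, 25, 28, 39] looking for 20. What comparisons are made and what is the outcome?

Binary search for 20 in [8, 12, 13, 17, 20, 21, 23, 25, 28, 39]:

lo=0, hi=9, mid=4, arr[mid]=20 -> Found target at index 4!

Binary search finds 20 at index 4 after 1 comparisons. The search repeatedly halves the search space by comparing with the middle element.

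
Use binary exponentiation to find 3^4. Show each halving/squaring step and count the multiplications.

Computing 3^4 by squaring (build up from 3^1; each line after the first costs one multiplication):

3^1 = 3
3^2 = (3^1)^2 = 3^2 = 9
3^4 = (3^2)^2 = 9^2 = 81

Result: 81
Multiplications needed: 2 (2 lines after 3^1)

3^4 = 81. Using exponentiation by squaring, this requires 2 multiplications. The key idea: if the exponent is even, square the half-power; if odd, multiply by the base once.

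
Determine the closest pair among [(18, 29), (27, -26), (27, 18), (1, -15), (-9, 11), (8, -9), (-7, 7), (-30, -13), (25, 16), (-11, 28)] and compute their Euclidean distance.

Computing all pairwise distances among 10 points:

d((18, 29), (27, -26)) = 55.7315
d((18, 29), (27, 18)) = 14.2127
d((18, 29), (1, -15)) = 47.1699
d((18, 29), (-9, 11)) = 32.45
d((18, 29), (8, -9)) = 39.2938
d((18, 29), (-7, 7)) = 33.3017
d((18, 29), (-30, -13)) = 63.7809
d((18, 29), (25, 16)) = 14.7648
d((18, 29), (-11, 28)) = 29.0172
d((27, -26), (27, 18)) = 44.0
d((27, -26), (1, -15)) = 28.2312
d((27, -26), (-9, 11)) = 51.6236
d((27, -26), (8, -9)) = 25.4951
d((27, -26), (-7, 7)) = 47.3814
d((27, -26), (-30, -13)) = 58.4637
d((27, -26), (25, 16)) = 42.0476
d((27, -26), (-11, 28)) = 66.0303
d((27, 18), (1, -15)) = 42.0119
d((27, 18), (-9, 11)) = 36.6742
d((27, 18), (8, -9)) = 33.0151
d((27, 18), (-7, 7)) = 35.7351
d((27, 18), (-30, -13)) = 64.8845
d((27, 18), (25, 16)) = 2.8284 <-- minimum
d((27, 18), (-11, 28)) = 39.2938
d((1, -15), (-9, 11)) = 27.8568
d((1, -15), (8, -9)) = 9.2195
d((1, -15), (-7, 7)) = 23.4094
d((1, -15), (-30, -13)) = 31.0644
d((1, -15), (25, 16)) = 39.2046
d((1, -15), (-11, 28)) = 44.643
d((-9, 11), (8, -9)) = 26.2488
d((-9, 11), (-7, 7)) = 4.4721
d((-9, 11), (-30, -13)) = 31.8904
d((-9, 11), (25, 16)) = 34.3657
d((-9, 11), (-11, 28)) = 17.1172
d((8, -9), (-7, 7)) = 21.9317
d((8, -9), (-30, -13)) = 38.2099
d((8, -9), (25, 16)) = 30.2324
d((8, -9), (-11, 28)) = 41.5933
d((-7, 7), (-30, -13)) = 30.4795
d((-7, 7), (25, 16)) = 33.2415
d((-7, 7), (-11, 28)) = 21.3776
d((-30, -13), (25, 16)) = 62.1772
d((-30, -13), (-11, 28)) = 45.1885
d((25, 16), (-11, 28)) = 37.9473

Closest pair: (27, 18) and (25, 16) with distance 2.8284

The closest pair is (27, 18) and (25, 16) with Euclidean distance 2.8284. For 10 points, brute-force pairwise comparison is shown above. For large n, the divide-and-conquer algorithm (sort by x, recurse on halves, check the dividing strip) achieves O(n log n).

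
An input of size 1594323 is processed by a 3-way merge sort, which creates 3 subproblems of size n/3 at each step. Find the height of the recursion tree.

For divide and conquer with division factor 3:

Problem sizes at each level:
Level 0: 1594323
Level 1: 531441
Level 2: 177147
Level 3: 59049
Level 4: 19683
Level 5: 6561
Level 6: 2187
Level 7: 729
Level 8: 243
Level 9: 81
Level 10: 27
Level 11: 9
Level 12: 3
Level 13: 1

The root is level 0 and the size-1 base case is level 13 (the tree spans levels 0 through 13, i.e. 14 levels counting the root), so the depth is the number of divisions: log_3(1594323) = 13

The recursion tree depth is log_3(1594323) = 13. At each level, the problem size is divided by 3, so it takes 13 divisions to reduce to a base case of size 1. The algorithm makes 3 recursive calls at each level.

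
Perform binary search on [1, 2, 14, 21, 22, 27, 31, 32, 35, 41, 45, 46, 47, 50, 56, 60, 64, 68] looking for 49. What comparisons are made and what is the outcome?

Binary search for 49 in [1, 2, 14, 21, 22, 27, 31, 32, 35, 41, 45, 46, 47, 50, 56, 60, 64, 68]:

lo=0, hi=17, mid=8, arr[mid]=35 -> 35 < 49, search right half
lo=9, hi=17, mid=13, arr[mid]=50 -> 50 > 49, search left half
lo=9, hi=12, mid=10, arr[mid]=45 -> 45 < 49, search right half
lo=11, hi=12, mid=11, arr[mid]=46 -> 46 < 49, search right half
lo=12, hi=12, mid=12, arr[mid]=47 -> 47 < 49, search right half
lo=13 > hi=12, target 49 not found

Binary search determines that 49 is not in the array after 5 comparisons. The search space was exhausted without finding the target.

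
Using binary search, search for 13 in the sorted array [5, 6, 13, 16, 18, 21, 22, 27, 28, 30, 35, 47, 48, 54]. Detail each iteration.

Binary search for 13 in [5, 6, 13, 16, 18, 21, 22, 27, 28, 30, 35, 47, 48, 54]:

lo=0, hi=13, mid=6, arr[mid]=22 -> 22 > 13, search left half
lo=0, hi=5, mid=2, arr[mid]=13 -> Found target at index 2!

Binary search finds 13 at index 2 after 2 comparisons. The search repeatedly halves the search space by comparing with the middle element.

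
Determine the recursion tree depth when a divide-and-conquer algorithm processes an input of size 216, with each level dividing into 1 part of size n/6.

For divide and conquer with division factor 6:

Problem sizes at each level:
Level 0: 216
Level 1: 36
Level 2: 6
Level 3: 1

The root is level 0 and the size-1 base case is level 3 (the tree spans levels 0 through 3, i.e. 4 levels counting the root), so the depth is the number of divisions: log_6(216) = 3

The recursion tree depth is log_6(216) = 3. At each level, the problem size is divided by 6, so it takes 3 divisions to reduce to a base case of size 1. The algorithm makes 1 recursive call at each level.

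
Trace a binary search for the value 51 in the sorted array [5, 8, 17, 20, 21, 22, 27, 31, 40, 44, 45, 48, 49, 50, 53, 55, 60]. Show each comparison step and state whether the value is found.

Binary search for 51 in [5, 8, 17, 20, 21, 22, 27, 31, 40, 44, 45, 48, 49, 50, 53, 55, 60]:

lo=0, hi=16, mid=8, arr[mid]=40 -> 40 < 51, search right half
lo=9, hi=16, mid=12, arr[mid]=49 -> 49 < 51, search right half
lo=13, hi=16, mid=14, arr[mid]=53 -> 53 > 51, search left half
lo=13, hi=13, mid=13, arr[mid]=50 -> 50 < 51, search right half
lo=14 > hi=13, target 51 not found

Binary search determines that 51 is not in the array after 4 comparisons. The search space was exhausted without finding the target.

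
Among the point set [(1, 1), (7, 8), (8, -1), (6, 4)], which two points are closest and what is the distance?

Computing all pairwise distances among 4 points:

d((1, 1), (7, 8)) = 9.2195
d((1, 1), (8, -1)) = 7.2801
d((1, 1), (6, 4)) = 5.831
d((7, 8), (8, -1)) = 9.0554
d((7, 8), (6, 4)) = 4.1231 <-- minimum
d((8, -1), (6, 4)) = 5.3852

Closest pair: (7, 8) and (6, 4) with distance 4.1231

The closest pair is (7, 8) and (6, 4) with Euclidean distance 4.1231. For 4 points, brute-force pairwise comparison is shown above. For large n, the divide-and-conquer algorithm (sort by x, recurse on halves, check the dividing strip) achieves O(n log n).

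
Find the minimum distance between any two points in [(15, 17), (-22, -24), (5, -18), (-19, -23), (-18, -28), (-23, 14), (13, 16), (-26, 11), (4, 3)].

Computing all pairwise distances among 9 points:

d((15, 17), (-22, -24)) = 55.2268
d((15, 17), (5, -18)) = 36.4005
d((15, 17), (-19, -23)) = 52.4976
d((15, 17), (-18, -28)) = 55.8032
d((15, 17), (-23, 14)) = 38.1182
d((15, 17), (13, 16)) = 2.2361 <-- minimum
d((15, 17), (-26, 11)) = 41.4367
d((15, 17), (4, 3)) = 17.8045
d((-22, -24), (5, -18)) = 27.6586
d((-22, -24), (-19, -23)) = 3.1623
d((-22, -24), (-18, -28)) = 5.6569
d((-22, -24), (-23, 14)) = 38.0132
d((-22, -24), (13, 16)) = 53.1507
d((-22, -24), (-26, 11)) = 35.2278
d((-22, -24), (4, 3)) = 37.4833
d((5, -18), (-19, -23)) = 24.5153
d((5, -18), (-18, -28)) = 25.0799
d((5, -18), (-23, 14)) = 42.5206
d((5, -18), (13, 16)) = 34.9285
d((5, -18), (-26, 11)) = 42.45
d((5, -18), (4, 3)) = 21.0238
d((-19, -23), (-18, -28)) = 5.099
d((-19, -23), (-23, 14)) = 37.2156
d((-19, -23), (13, 16)) = 50.448
d((-19, -23), (-26, 11)) = 34.7131
d((-19, -23), (4, 3)) = 34.7131
d((-18, -28), (-23, 14)) = 42.2966
d((-18, -28), (13, 16)) = 53.8238
d((-18, -28), (-26, 11)) = 39.8121
d((-18, -28), (4, 3)) = 38.0132
d((-23, 14), (13, 16)) = 36.0555
d((-23, 14), (-26, 11)) = 4.2426
d((-23, 14), (4, 3)) = 29.1548
d((13, 16), (-26, 11)) = 39.3192
d((13, 16), (4, 3)) = 15.8114
d((-26, 11), (4, 3)) = 31.0483

Closest pair: (15, 17) and (13, 16) with distance 2.2361

The closest pair is (15, 17) and (13, 16) with Euclidean distance 2.2361. For 9 points, brute-force pairwise comparison is shown above. For large n, the divide-and-conquer algorithm (sort by x, recurse on halves, check the dividing strip) achieves O(n log n).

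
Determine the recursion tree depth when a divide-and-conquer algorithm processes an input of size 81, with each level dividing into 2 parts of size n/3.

For divide and conquer with division factor 3:

Problem sizes at each level:
Level 0: 81
Level 1: 27
Level 2: 9
Level 3: 3
Level 4: 1

The root is level 0 and the size-1 base case is level 4 (the tree spans levels 0 through 4, i.e. 5 levels counting the root), so the depth is the number of divisions: log_3(81) = 4

The recursion tree depth is log_3(81) = 4. At each level, the problem size is divided by 3, so it takes 4 divisions to reduce to a base case of size 1. The algorithm makes 2 recursive calls at each level.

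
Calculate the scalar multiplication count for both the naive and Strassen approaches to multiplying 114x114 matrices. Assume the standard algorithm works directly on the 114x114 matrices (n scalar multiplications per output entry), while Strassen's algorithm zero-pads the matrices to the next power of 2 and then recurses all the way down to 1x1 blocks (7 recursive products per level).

Matrix multiplication for 114x114 matrices:

Strassen's algorithm requires power-of-2 dimensions. Pad 114x114 to 128x128 (next power of 2).

Standard algorithm: 114^3 = 1481544 multiplications
Strassen's algorithm: 7^(log2(128)) = 7^7 = 823543 multiplications
Savings: 1481544 - 823543 = 658001 multiplications

Standard: 1481544 multiplications (114^3). Strassen: 823543 multiplications (7^7, after padding to 128x128). Strassen reduces 8 recursive multiplications to 7 at each level.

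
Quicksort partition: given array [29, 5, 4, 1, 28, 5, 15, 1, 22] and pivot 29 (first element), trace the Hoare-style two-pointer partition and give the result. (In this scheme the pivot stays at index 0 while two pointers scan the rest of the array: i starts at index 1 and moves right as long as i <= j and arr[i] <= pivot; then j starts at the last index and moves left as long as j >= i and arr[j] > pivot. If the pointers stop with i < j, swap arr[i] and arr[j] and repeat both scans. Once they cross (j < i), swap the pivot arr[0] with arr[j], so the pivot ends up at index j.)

Hoare-style two-pointer partition with pivot = 29:

Initial array: [29, 5, 4, 1, 28, 5, 15, 1, 22]

Pointers start at i = 1, j = 8.
i ends at 9, j ends at 8: the pointers have crossed (j < i), so scanning stops.

Swap pivot arr[0] with arr[8] to place pivot at position 8: [22, 5, 4, 1, 28, 5, 15, 1, 29]
Pivot position: 8

After partitioning with pivot 29, the array becomes [22, 5, 4, 1, 28, 5, 15, 1, 29]. The pivot is placed at index 8. All elements to the left of the pivot are <= 29, and all elements to the right are > 29.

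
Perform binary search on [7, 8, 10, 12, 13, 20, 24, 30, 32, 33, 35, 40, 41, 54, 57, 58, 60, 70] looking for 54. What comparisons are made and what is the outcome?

Binary search for 54 in [7, 8, 10, 12, 13, 20, 24, 30, 32, 33, 35, 40, 41, 54, 57, 58, 60, 70]:

lo=0, hi=17, mid=8, arr[mid]=32 -> 32 < 54, search right half
lo=9, hi=17, mid=13, arr[mid]=54 -> Found target at index 13!

Binary search finds 54 at index 13 after 2 comparisons. The search repeatedly halves the search space by comparing with the middle element.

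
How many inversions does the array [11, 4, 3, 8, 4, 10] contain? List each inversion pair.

Finding inversions in [11, 4, 3, 8, 4, 10]:

(0, 1): arr[0]=11 > arr[1]=4
(0, 2): arr[0]=11 > arr[2]=3
(0, 3): arr[0]=11 > arr[3]=8
(0, 4): arr[0]=11 > arr[4]=4
(0, 5): arr[0]=11 > arr[5]=10
(1, 2): arr[1]=4 > arr[2]=3
(3, 4): arr[3]=8 > arr[4]=4

Total inversions: 7

The array has 7 inversion(s): (0,1), (0,2), (0,3), (0,4), (0,5), (1,2), (3,4). Each pair (i,j) satisfies i < j and arr[i] > arr[j].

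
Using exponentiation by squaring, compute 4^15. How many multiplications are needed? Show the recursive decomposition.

Computing 4^15 by squaring (build up from 4^1; each line after the first costs one multiplication):

4^1 = 4
4^2 = (4^1)^2 = 4^2 = 16
4^3 = 4 * 4^2 = 4 * 16 = 64
4^6 = (4^3)^2 = 64^2 = 4096
4^7 = 4 * 4^6 = 4 * 4096 = 16384
4^14 = (4^7)^2 = 16384^2 = 268435456
4^15 = 4 * 4^14 = 4 * 268435456 = 1073741824

Result: 1073741824
Multiplications needed: 6 (6 lines after 4^1)

4^15 = 1073741824. Using exponentiation by squaring, this requires 6 multiplications. The key idea: if the exponent is even, square the half-power; if odd, multiply by the base once.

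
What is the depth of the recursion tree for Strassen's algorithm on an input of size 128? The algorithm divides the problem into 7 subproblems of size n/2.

For divide and conquer with division factor 2:

Problem sizes at each level:
Level 0: 128
Level 1: 64
Level 2: 32
Level 3: 16
Level 4: 8
Level 5: 4
Level 6: 2
Level 7: 1

The root is level 0 and the size-1 base case is level 7 (the tree spans levels 0 through 7, i.e. 8 levels counting the root), so the depth is the number of divisions: log_2(128) = 7

The recursion tree depth is log_2(128) = 7. At each level, the problem size is divided by 2, so it takes 7 divisions to reduce to a base case of size 1. The algorithm makes 7 recursive calls at each level.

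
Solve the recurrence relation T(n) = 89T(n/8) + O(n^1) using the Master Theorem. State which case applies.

Master Theorem for T(n) = 89T(n/8) + O(n^1):

a = 89, b = 8, c = 1
log_b(a) = log_8(89) = 2.1586

Case 1: c = 1 < log_8(89) = 2.1586
T(n) = O(n^(log_8 89))

For T(n) = 89T(n/8) + O(n^1): log_8(89) = 2.1586. This is Case 1 of the Master Theorem (c < log_b(a), work dominated by leaves), giving O(n^(log_8 89)).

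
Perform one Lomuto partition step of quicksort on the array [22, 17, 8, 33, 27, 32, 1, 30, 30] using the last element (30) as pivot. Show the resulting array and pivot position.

Lomuto partition with pivot = 30:

Initial array: [22, 17, 8, 33, 27, 32, 1, 30, 30]

arr[0]=22 <= 30: swap with position 0, array becomes [22, 17, 8, 33, 27, 32, 1, 30, 30]
arr[1]=17 <= 30: swap with position 1, array becomes [22, 17, 8, 33, 27, 32, 1, 30, 30]
arr[2]=8 <= 30: swap with position 2, array becomes [22, 17, 8, 33, 27, 32, 1, 30, 30]
arr[3]=33 > 30: no swap
arr[4]=27 <= 30: swap with position 3, array becomes [22, 17, 8, 27, 33, 32, 1, 30, 30]
arr[5]=32 > 30: no swap
arr[6]=1 <= 30: swap with position 4, array becomes [22, 17, 8, 27, 1, 32, 33, 30, 30]
arr[7]=30 <= 30: swap with position 5, array becomes [22, 17, 8, 27, 1, 30, 33, 32, 30]

Place pivot at position 6: [22, 17, 8, 27, 1, 30, 30, 32, 33]
Pivot position: 6

After partitioning with pivot 30, the array becomes [22, 17, 8, 27, 1, 30, 30, 32, 33]. The pivot is placed at index 6. All elements to the left of the pivot are <= 30, and all elements to the right are > 30.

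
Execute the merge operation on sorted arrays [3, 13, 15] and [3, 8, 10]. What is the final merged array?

Merging process:

Compare 3 vs 3: take 3 from left. Merged: [3]
Compare 13 vs 3: take 3 from right. Merged: [3, 3]
Compare 13 vs 8: take 8 from right. Merged: [3, 3, 8]
Compare 13 vs 10: take 10 from right. Merged: [3, 3, 8, 10]
Append remaining from left: [13, 15]. Merged: [3, 3, 8, 10, 13, 15]

Final merged array: [3, 3, 8, 10, 13, 15]
Total comparisons: 4

The merged array is [3, 3, 8, 10, 13, 15], requiring 4 comparisons. The merge step runs in O(n) time where n is the total number of elements.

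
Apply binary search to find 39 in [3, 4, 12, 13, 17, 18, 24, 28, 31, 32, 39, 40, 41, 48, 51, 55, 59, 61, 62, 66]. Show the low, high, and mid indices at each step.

Binary search for 39 in [3, 4, 12, 13, 17, 18, 24, 28, 31, 32, 39, 40, 41, 48, 51, 55, 59, 61, 62, 66]:

lo=0, hi=19, mid=9, arr[mid]=32 -> 32 < 39, search right half
lo=10, hi=19, mid=14, arr[mid]=51 -> 51 > 39, search left half
lo=10, hi=13, mid=11, arr[mid]=40 -> 40 > 39, search left half
lo=10, hi=10, mid=10, arr[mid]=39 -> Found target at index 10!

Binary search finds 39 at index 10 after 4 comparisons. The search repeatedly halves the search space by comparing with the middle element.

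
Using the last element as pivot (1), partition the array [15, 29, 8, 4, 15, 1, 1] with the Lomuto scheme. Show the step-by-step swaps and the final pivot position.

Lomuto partition with pivot = 1:

Initial array: [15, 29, 8, 4, 15, 1, 1]

arr[0]=15 > 1: no swap
arr[1]=29 > 1: no swap
arr[2]=8 > 1: no swap
arr[3]=4 > 1: no swap
arr[4]=15 > 1: no swap
arr[5]=1 <= 1: swap with position 0, array becomes [1, 29, 8, 4, 15, 15, 1]

Place pivot at position 1: [1, 1, 8, 4, 15, 15, 29]
Pivot position: 1

After partitioning with pivot 1, the array becomes [1, 1, 8, 4, 15, 15, 29]. The pivot is placed at index 1. All elements to the left of the pivot are <= 1, and all elements to the right are > 1.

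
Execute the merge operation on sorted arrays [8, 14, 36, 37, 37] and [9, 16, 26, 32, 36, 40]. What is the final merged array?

Merging process:

Compare 8 vs 9: take 8 from left. Merged: [8]
Compare 14 vs 9: take 9 from right. Merged: [8, 9]
Compare 14 vs 16: take 14 from left. Merged: [8, 9, 14]
Compare 36 vs 16: take 16 from right. Merged: [8, 9, 14, 16]
Compare 36 vs 26: take 26 from right. Merged: [8, 9, 14, 16, 26]
Compare 36 vs 32: take 32 from right. Merged: [8, 9, 14, 16, 26, 32]
Compare 36 vs 36: take 36 from left. Merged: [8, 9, 14, 16, 26, 32, 36]
Compare 37 vs 36: take 36 from right. Merged: [8, 9, 14, 16, 26, 32, 36, 36]
Compare 37 vs 40: take 37 from left. Merged: [8, 9, 14, 16, 26, 32, 36, 36, 37]
Compare 37 vs 40: take 37 from left. Merged: [8, 9, 14, 16, 26, 32, 36, 36, 37, 37]
Append remaining from right: [40]. Merged: [8, 9, 14, 16, 26, 32, 36, 36, 37, 37, 40]

Final merged array: [8, 9, 14, 16, 26, 32, 36, 36, 37, 37, 40]
Total comparisons: 10

The merged array is [8, 9, 14, 16, 26, 32, 36, 36, 37, 37, 40], requiring 10 comparisons. The merge step runs in O(n) time where n is the total number of elements.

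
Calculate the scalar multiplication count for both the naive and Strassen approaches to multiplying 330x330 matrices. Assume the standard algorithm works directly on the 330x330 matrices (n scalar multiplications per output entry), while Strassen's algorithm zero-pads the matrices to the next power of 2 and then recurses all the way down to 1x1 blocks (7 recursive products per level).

Matrix multiplication for 330x330 matrices:

Strassen's algorithm requires power-of-2 dimensions. Pad 330x330 to 512x512 (next power of 2).

Standard algorithm: 330^3 = 35937000 multiplications
Strassen's algorithm: 7^(log2(512)) = 7^9 = 40353607 multiplications
Difference: 35937000 - 40353607 = -4416607 (Strassen uses MORE here due to padding overhead — for small or just-over-power-of-2 n, padding can outweigh the per-level savings)

Standard: 35937000 multiplications (330^3). Strassen: 40353607 multiplications (7^9, after padding to 512x512). Strassen reduces 8 recursive multiplications to 7 at each level.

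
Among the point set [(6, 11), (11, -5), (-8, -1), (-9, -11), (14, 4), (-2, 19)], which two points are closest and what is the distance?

Computing all pairwise distances among 6 points:

d((6, 11), (11, -5)) = 16.7631
d((6, 11), (-8, -1)) = 18.4391
d((6, 11), (-9, -11)) = 26.6271
d((6, 11), (14, 4)) = 10.6301
d((6, 11), (-2, 19)) = 11.3137
d((11, -5), (-8, -1)) = 19.4165
d((11, -5), (-9, -11)) = 20.8806
d((11, -5), (14, 4)) = 9.4868 <-- minimum
d((11, -5), (-2, 19)) = 27.2947
d((-8, -1), (-9, -11)) = 10.0499
d((-8, -1), (14, 4)) = 22.561
d((-8, -1), (-2, 19)) = 20.8806
d((-9, -11), (14, 4)) = 27.4591
d((-9, -11), (-2, 19)) = 30.8058
d((14, 4), (-2, 19)) = 21.9317

Closest pair: (11, -5) and (14, 4) with distance 9.4868

The closest pair is (11, -5) and (14, 4) with Euclidean distance 9.4868. For 6 points, brute-force pairwise comparison is shown above. For large n, the divide-and-conquer algorithm (sort by x, recurse on halves, check the dividing strip) achieves O(n log n).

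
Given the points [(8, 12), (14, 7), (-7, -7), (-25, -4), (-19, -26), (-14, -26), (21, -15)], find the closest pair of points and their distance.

Computing all pairwise distances among 7 points:

d((8, 12), (14, 7)) = 7.8102
d((8, 12), (-7, -7)) = 24.2074
d((8, 12), (-25, -4)) = 36.6742
d((8, 12), (-19, -26)) = 46.6154
d((8, 12), (-14, -26)) = 43.909
d((8, 12), (21, -15)) = 29.9666
d((14, 7), (-7, -7)) = 25.2389
d((14, 7), (-25, -4)) = 40.5216
d((14, 7), (-19, -26)) = 46.669
d((14, 7), (-14, -26)) = 43.2782
d((14, 7), (21, -15)) = 23.0868
d((-7, -7), (-25, -4)) = 18.2483
d((-7, -7), (-19, -26)) = 22.4722
d((-7, -7), (-14, -26)) = 20.2485
d((-7, -7), (21, -15)) = 29.1204
d((-25, -4), (-19, -26)) = 22.8035
d((-25, -4), (-14, -26)) = 24.5967
d((-25, -4), (21, -15)) = 47.2969
d((-19, -26), (-14, -26)) = 5.0 <-- minimum
d((-19, -26), (21, -15)) = 41.4849
d((-14, -26), (21, -15)) = 36.6879

Closest pair: (-19, -26) and (-14, -26) with distance 5.0

The closest pair is (-19, -26) and (-14, -26) with Euclidean distance 5.0. For 7 points, brute-force pairwise comparison is shown above. For large n, the divide-and-conquer algorithm (sort by x, recurse on halves, check the dividing strip) achieves O(n log n).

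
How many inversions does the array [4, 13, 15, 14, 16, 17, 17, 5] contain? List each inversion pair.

Finding inversions in [4, 13, 15, 14, 16, 17, 17, 5]:

(1, 7): arr[1]=13 > arr[7]=5
(2, 3): arr[2]=15 > arr[3]=14
(2, 7): arr[2]=15 > arr[7]=5
(3, 7): arr[3]=14 > arr[7]=5
(4, 7): arr[4]=16 > arr[7]=5
(5, 7): arr[5]=17 > arr[7]=5
(6, 7): arr[6]=17 > arr[7]=5

Total inversions: 7

The array has 7 inversion(s): (1,7), (2,3), (2,7), (3,7), (4,7), (5,7), (6,7). Each pair (i,j) satisfies i < j and arr[i] > arr[j].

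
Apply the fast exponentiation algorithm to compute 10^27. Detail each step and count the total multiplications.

Computing 10^27 by squaring (build up from 10^1; each line after the first costs one multiplication):

10^1 = 10
10^2 = (10^1)^2 = 10^2 = 100
10^3 = 10 * 10^2 = 10 * 100 = 1000
10^6 = (10^3)^2 = 1000^2 = 1000000
10^12 = (10^6)^2 = 1000000^2 = 1000000000000
10^13 = 10 * 10^12 = 10 * 1000000000000 = 10000000000000
10^26 = (10^13)^2 = 10000000000000^2 = 100000000000000000000000000
10^27 = 10 * 10^26 = 10 * 100000000000000000000000000 = 1000000000000000000000000000

Result: 1000000000000000000000000000
Multiplications needed: 7 (7 lines after 10^1)

10^27 = 1000000000000000000000000000. Using exponentiation by squaring, this requires 7 multiplications. The key idea: if the exponent is even, square the half-power; if odd, multiply by the base once.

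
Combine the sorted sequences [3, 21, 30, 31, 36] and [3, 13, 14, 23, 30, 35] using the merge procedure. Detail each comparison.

Merging process:

Compare 3 vs 3: take 3 from left. Merged: [3]
Compare 21 vs 3: take 3 from right. Merged: [3, 3]
Compare 21 vs 13: take 13 from right. Merged: [3, 3, 13]
Compare 21 vs 14: take 14 from right. Merged: [3, 3, 13, 14]
Compare 21 vs 23: take 21 from left. Merged: [3, 3, 13, 14, 21]
Compare 30 vs 23: take 23 from right. Merged: [3, 3, 13, 14, 21, 23]
Compare 30 vs 30: take 30 from left. Merged: [3, 3, 13, 14, 21, 23, 30]
Compare 31 vs 30: take 30 from right. Merged: [3, 3, 13, 14, 21, 23, 30, 30]
Compare 31 vs 35: take 31 from left. Merged: [3, 3, 13, 14, 21, 23, 30, 30, 31]
Compare 36 vs 35: take 35 from right. Merged: [3, 3, 13, 14, 21, 23, 30, 30, 31, 35]
Append remaining from left: [36]. Merged: [3, 3, 13, 14, 21, 23, 30, 30, 31, 35, 36]

Final merged array: [3, 3, 13, 14, 21, 23, 30, 30, 31, 35, 36]
Total comparisons: 10

The merged array is [3, 3, 13, 14, 21, 23, 30, 30, 31, 35, 36], requiring 10 comparisons. The merge step runs in O(n) time where n is the total number of elements.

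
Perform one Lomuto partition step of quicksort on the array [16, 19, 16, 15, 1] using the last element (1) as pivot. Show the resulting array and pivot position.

Lomuto partition with pivot = 1:

Initial array: [16, 19, 16, 15, 1]

arr[0]=16 > 1: no swap
arr[1]=19 > 1: no swap
arr[2]=16 > 1: no swap
arr[3]=15 > 1: no swap

Place pivot at position 0: [1, 19, 16, 15, 16]
Pivot position: 0

After partitioning with pivot 1, the array becomes [1, 19, 16, 15, 16]. The pivot is placed at index 0. All elements to the left of the pivot are <= 1, and all elements to the right are > 1.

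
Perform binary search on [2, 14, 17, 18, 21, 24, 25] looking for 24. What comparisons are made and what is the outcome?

Binary search for 24 in [2, 14, 17, 18, 21, 24, 25]:

lo=0, hi=6, mid=3, arr[mid]=18 -> 18 < 24, search right half
lo=4, hi=6, mid=5, arr[mid]=24 -> Found target at index 5!

Binary search finds 24 at index 5 after 2 comparisons. The search repeatedly halves the search space by comparing with the middle element.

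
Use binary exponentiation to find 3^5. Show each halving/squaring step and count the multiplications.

Computing 3^5 by squaring (build up from 3^1; each line after the first costs one multiplication):

3^1 = 3
3^2 = (3^1)^2 = 3^2 = 9
3^4 = (3^2)^2 = 9^2 = 81
3^5 = 3 * 3^4 = 3 * 81 = 243

Result: 243
Multiplications needed: 3 (3 lines after 3^1)

3^5 = 243. Using exponentiation by squaring, this requires 3 multiplications. The key idea: if the exponent is even, square the half-power; if odd, multiply by the base once.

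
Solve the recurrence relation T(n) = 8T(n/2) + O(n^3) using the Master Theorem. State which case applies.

Master Theorem for T(n) = 8T(n/2) + O(n^3):

a = 8, b = 2, c = 3
log_b(a) = log_2(8) = 3.0000

Case 2: c = 3 = log_2(8) = 3.0000
T(n) = O(n^3 log n) = O(n^3 log n)

For T(n) = 8T(n/2) + O(n^3): log_2(8) = 3.0000. This is Case 2 of the Master Theorem (c = log_b(a), equal work at all levels), giving O(n^3 log n).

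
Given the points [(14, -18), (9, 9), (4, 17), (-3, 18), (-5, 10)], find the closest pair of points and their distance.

Computing all pairwise distances among 5 points:

d((14, -18), (9, 9)) = 27.4591
d((14, -18), (4, 17)) = 36.4005
d((14, -18), (-3, 18)) = 39.8121
d((14, -18), (-5, 10)) = 33.8378
d((9, 9), (4, 17)) = 9.434
d((9, 9), (-3, 18)) = 15.0
d((9, 9), (-5, 10)) = 14.0357
d((4, 17), (-3, 18)) = 7.0711 <-- minimum
d((4, 17), (-5, 10)) = 11.4018
d((-3, 18), (-5, 10)) = 8.2462

Closest pair: (4, 17) and (-3, 18) with distance 7.0711

The closest pair is (4, 17) and (-3, 18) with Euclidean distance 7.0711. For 5 points, brute-force pairwise comparison is shown above. For large n, the divide-and-conquer algorithm (sort by x, recurse on halves, check the dividing strip) achieves O(n log n).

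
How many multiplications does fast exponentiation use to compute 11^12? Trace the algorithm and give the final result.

Computing 11^12 by squaring (build up from 11^1; each line after the first costs one multiplication):

11^1 = 11
11^2 = (11^1)^2 = 11^2 = 121
11^3 = 11 * 11^2 = 11 * 121 = 1331
11^6 = (11^3)^2 = 1331^2 = 1771561
11^12 = (11^6)^2 = 1771561^2 = 3138428376721

Result: 3138428376721
Multiplications needed: 4 (4 lines after 11^1)

11^12 = 3138428376721. Using exponentiation by squaring, this requires 4 multiplications. The key idea: if the exponent is even, square the half-power; if odd, multiply by the base once.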